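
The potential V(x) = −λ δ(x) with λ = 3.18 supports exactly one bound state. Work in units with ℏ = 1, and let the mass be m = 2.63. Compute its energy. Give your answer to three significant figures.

The bound state is ψ(x) = √κ e^{−κ|x|}. The derivative jump ψ'(0⁺) − ψ'(0⁻) = −(2mλ/ℏ²)ψ(0) fixes κ = mλ/ℏ² = 8.363.
Then E = −ℏ²κ²/(2m) = −mλ²/(2ℏ²) = -13.30.

E = -13.3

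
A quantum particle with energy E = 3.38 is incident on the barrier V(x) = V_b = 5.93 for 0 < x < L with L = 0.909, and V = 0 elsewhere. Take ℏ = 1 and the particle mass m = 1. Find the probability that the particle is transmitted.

Since E < V_b the interior solution is evanescent with decay constant κ = √(2m(V_b − E))/ℏ = 2.258.
κL = 2.053, sinh(κL) = 3.831.
The exact tunnelling result is T⁻¹ = 1 + V_b² sinh²(κL) / [4E(V_b − E)] = 15.97, so T = 0.0626.

T = 0.0626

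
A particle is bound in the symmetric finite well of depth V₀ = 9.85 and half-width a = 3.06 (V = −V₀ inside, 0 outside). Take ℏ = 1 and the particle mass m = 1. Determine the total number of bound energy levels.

The dimensionless depth is z₀ = a√(2mV₀)/ℏ = 3.06 × √(19.70) = 13.58.
The even/odd transcendental equations gain one root per π/2 in z₀, giving N = 1 + ⌊2z₀/π⌋ = 1 + ⌊8.646⌋ = 9.

N = 9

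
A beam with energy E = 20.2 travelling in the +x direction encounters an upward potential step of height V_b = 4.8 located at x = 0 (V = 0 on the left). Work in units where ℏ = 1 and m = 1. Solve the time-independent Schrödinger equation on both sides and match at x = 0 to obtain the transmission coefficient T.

The wavenumbers are k₁ = √(2mE)/ℏ = 6.356 on the left and k₂ = √(2m(E − V_b))/ℏ = 5.550 on the right.
Matching ψ and ψ′ at x = 0 gives r = (k₁ − k₂)/(k₁ + k₂), so R = r² = 0.004587 and T = 1 − R = 0.9954.

T = 0.995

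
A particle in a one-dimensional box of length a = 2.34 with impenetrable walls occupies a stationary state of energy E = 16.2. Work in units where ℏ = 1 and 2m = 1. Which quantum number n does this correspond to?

n = 3

For an infinite well E_n = n²π²ℏ²/(2ma²), so n = (a/πℏ)√(2mE).
n = (2.34/π) × √(2 × 0.5 × 16.2) = 2.998 → n = 3.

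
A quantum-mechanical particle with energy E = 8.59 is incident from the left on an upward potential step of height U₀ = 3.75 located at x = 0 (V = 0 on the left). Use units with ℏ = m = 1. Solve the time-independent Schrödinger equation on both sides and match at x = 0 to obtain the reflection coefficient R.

On each side the TISE gives plane waves with k = √(2m(E − V))/ℏ: k₁ = √(2·1·8.59) = 4.145, k₂ = √(2·1·4.84) = 3.111.
Matching ψ and ψ′ at x = 0 gives r = (k₁ − k₂)/(k₁ + k₂), so R = r² = 0.02029 and T = 1 − R = 0.9797.

R = 0.0203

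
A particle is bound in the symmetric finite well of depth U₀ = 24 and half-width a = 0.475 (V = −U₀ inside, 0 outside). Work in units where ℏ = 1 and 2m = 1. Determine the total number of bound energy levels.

The dimensionless depth is z₀ = a√(2mU₀)/ℏ = 0.475 × √(24.00) = 2.327.
The even/odd transcendental equations gain one root per π/2 in z₀, giving N = 1 + ⌊2z₀/π⌋ = 1 + ⌊1.481⌋ = 2.

N = 2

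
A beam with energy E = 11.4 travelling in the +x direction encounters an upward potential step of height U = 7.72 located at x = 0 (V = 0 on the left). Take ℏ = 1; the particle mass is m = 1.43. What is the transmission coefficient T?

On each side the TISE gives plane waves with k = √(2m(E − V))/ℏ: k₁ = √(2·1.43·11.4) = 5.710, k₂ = √(2·1.43·3.68) = 3.244.
Matching ψ and ψ′ at x = 0 gives r = (k₁ − k₂)/(k₁ + k₂), so R = r² = 0.07583 and T = 1 − R = 0.9242.

T = 0.924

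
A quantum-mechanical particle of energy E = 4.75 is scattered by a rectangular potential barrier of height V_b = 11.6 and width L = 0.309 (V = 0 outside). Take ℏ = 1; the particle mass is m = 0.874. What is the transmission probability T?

E < V_b: inside the barrier ψ ∝ e^{±κx} with κ = √(2m(V_b − E))/ℏ = 3.460.
κL = 1.069, sinh(κL) = 1.285.
Matching ψ, ψ′ at both faces gives T = [1 + V_b² sinh²(κL) / (4E(V_b − E))]⁻¹ = 1/2.707 = 0.369.

T = 0.369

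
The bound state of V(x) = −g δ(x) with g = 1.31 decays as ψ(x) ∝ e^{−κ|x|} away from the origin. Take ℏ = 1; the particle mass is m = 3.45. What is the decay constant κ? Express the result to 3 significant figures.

Integrate −(ℏ²/2m)ψ'' − gδ(x)ψ = Eψ from −ε to +ε: the ψ'' term gives ψ'(0⁺) − ψ'(0⁻) and the δ term gives −(2mg/ℏ²)ψ(0).
With ψ ∝ e^{−κ|x|} this yields −2κ = −2mg/ℏ², so κ = mg/ℏ² = 4.520.

κ = 4.52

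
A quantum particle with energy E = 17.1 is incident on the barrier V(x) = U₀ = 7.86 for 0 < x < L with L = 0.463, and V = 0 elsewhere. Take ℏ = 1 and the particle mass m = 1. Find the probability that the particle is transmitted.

T = 0.925

Above the barrier the interior wavenumber is k₂ = √(2m(E − U₀))/ℏ = 4.299, giving phase k₂L = 1.990.
T = [1 + U₀² sin²(k₂L) / (4E(E − U₀))]⁻¹ = 1/1.082 = 0.925.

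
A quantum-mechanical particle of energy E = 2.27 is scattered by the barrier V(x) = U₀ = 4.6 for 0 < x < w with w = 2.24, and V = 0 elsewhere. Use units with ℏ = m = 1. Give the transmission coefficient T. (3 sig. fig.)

T = 0.000252

Since E < U₀ the interior solution is evanescent with decay constant κ = √(2m(U₀ − E))/ℏ = 2.159.
κw = 4.835, sinh(κw) = 62.95.
The exact tunnelling result is T⁻¹ = 1 + U₀² sinh²(κw) / [4E(U₀ − E)] = 3964, so T = 0.000252.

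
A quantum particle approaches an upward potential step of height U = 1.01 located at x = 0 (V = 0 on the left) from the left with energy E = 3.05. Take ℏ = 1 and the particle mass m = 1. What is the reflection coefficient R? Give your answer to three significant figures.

R = 0.0100

On each side the TISE gives plane waves with k = √(2m(E − V))/ℏ: k₁ = √(2·1·3.05) = 2.470, k₂ = √(2·1·2.04) = 2.020.
Continuity of ψ and ψ′ at the step yields the reflection amplitude r = (k₁ − k₂)/(k₁ + k₂) = 0.1002; thus R = |r|² = 0.01004, T = 0.9900.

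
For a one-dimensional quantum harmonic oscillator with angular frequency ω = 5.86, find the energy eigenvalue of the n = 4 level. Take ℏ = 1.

E = 26.4

Using E_n = (n + ½)ℏω: E_4 = 4.5 × 5.86 = 26.37.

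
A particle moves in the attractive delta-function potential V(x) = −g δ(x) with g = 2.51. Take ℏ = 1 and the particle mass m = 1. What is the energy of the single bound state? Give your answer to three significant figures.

E = -3.15

The bound state is ψ(x) = √κ e^{−κ|x|}. The derivative jump ψ'(0⁺) − ψ'(0⁻) = −(2mg/ℏ²)ψ(0) fixes κ = mg/ℏ² = 2.510.
Then E = −ℏ²κ²/(2m) = −mg²/(2ℏ²) = -3.150.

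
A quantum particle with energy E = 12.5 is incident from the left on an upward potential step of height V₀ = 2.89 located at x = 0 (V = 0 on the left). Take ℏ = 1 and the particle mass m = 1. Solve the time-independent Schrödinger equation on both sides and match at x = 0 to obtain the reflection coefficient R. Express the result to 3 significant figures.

The wavenumbers are k₁ = √(2mE)/ℏ = 5.000 on the left and k₂ = √(2m(E − V₀))/ℏ = 4.384 on the right.
Matching ψ and ψ′ at x = 0 gives r = (k₁ − k₂)/(k₁ + k₂), so R = r² = 0.004308 and T = 1 − R = 0.9957.

R = 0.00431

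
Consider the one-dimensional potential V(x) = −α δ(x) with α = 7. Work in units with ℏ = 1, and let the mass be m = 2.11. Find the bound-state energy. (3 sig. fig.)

E = -51.7

The bound state is ψ(x) = √κ e^{−κ|x|}. The derivative jump ψ'(0⁺) − ψ'(0⁻) = −(2mα/ℏ²)ψ(0) fixes κ = mα/ℏ² = 14.77.
Then E = −ℏ²κ²/(2m) = −mα²/(2ℏ²) = -51.70.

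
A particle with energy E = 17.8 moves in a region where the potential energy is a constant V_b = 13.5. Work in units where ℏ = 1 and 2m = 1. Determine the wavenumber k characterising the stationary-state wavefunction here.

With E > V_b the solution is oscillatory, ψ ∝ e^{±ikx} with k = √(2m(E − V_b))/ℏ.
k = √(2 × 0.5 × 4.3) = 2.074.

k = 2.07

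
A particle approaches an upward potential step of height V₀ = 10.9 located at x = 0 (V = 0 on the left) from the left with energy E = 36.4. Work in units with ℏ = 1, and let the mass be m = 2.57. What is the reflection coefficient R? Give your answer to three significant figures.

The wavenumbers are k₁ = √(2mE)/ℏ = 13.68 on the left and k₂ = √(2m(E − V₀))/ℏ = 11.45 on the right.
Continuity of ψ and ψ′ at the step yields the reflection amplitude r = (k₁ − k₂)/(k₁ + k₂) = 0.08874; thus R = |r|² = 0.007875, T = 0.9921.

R = 0.00787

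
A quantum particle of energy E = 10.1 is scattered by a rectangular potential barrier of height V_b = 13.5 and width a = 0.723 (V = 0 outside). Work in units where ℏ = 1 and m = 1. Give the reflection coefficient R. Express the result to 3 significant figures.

E < V_b: inside the barrier ψ ∝ e^{±κx} with κ = √(2m(V_b − E))/ℏ = 2.608.
κa = 1.885, sinh(κa) = 3.218.
Matching ψ, ψ′ at both faces gives T = [1 + V_b² sinh²(κa) / (4E(V_b − E))]⁻¹ = 1/14.74 = 0.0678.
R = 1 − T = 0.932.

R = 0.932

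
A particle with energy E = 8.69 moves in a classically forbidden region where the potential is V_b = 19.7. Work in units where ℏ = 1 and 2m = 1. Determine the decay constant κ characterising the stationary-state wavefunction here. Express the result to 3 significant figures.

κ = 3.32

Since E < V_b the TISE in this region is ψ'' = κ²ψ with κ = √(2m(V_b − E))/ℏ.
κ = √(2 × 0.5 × 11.01) = 3.318.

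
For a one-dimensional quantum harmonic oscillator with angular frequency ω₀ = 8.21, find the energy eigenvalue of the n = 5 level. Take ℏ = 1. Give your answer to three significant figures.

E = 45.2

Using E_n = (n + ½)ℏω₀: E_5 = 5.5 × 8.21 = 45.16.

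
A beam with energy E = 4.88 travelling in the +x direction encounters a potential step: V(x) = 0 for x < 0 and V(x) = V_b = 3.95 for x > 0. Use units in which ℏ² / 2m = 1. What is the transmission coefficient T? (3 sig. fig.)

The wavenumbers are k₁ = √(2mE)/ℏ = 2.209 on the left and k₂ = √(2m(E − V_b))/ℏ = 0.9644 on the right.
Continuity of ψ and ψ′ at the step yields the reflection amplitude r = (k₁ − k₂)/(k₁ + k₂) = 0.3922; thus R = |r|² = 0.1538, T = 0.8462.

T = 0.846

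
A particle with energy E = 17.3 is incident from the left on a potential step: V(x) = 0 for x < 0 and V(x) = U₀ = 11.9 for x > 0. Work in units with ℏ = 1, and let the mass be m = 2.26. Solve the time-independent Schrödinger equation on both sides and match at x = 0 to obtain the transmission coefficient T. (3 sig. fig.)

The wavenumbers are k₁ = √(2mE)/ℏ = 8.843 on the left and k₂ = √(2m(E − U₀))/ℏ = 4.940 on the right.
Continuity of ψ and ψ′ at the step yields the reflection amplitude r = (k₁ − k₂)/(k₁ + k₂) = 0.2831; thus R = |r|² = 0.08016, T = 0.9198.

T = 0.920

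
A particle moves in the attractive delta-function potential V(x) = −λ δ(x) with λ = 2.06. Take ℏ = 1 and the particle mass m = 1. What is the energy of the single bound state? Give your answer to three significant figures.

E = -2.12

The bound state is ψ(x) = √κ e^{−κ|x|}. The derivative jump ψ'(0⁺) − ψ'(0⁻) = −(2mλ/ℏ²)ψ(0) fixes κ = mλ/ℏ² = 2.060.
Then E = −ℏ²κ²/(2m) = −mλ²/(2ℏ²) = -2.122.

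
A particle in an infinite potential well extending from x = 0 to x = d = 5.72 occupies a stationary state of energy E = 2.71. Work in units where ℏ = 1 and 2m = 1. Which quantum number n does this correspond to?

n = 3

From E_n = n²π²ℏ²/(2md²) invert to n = √(2md²E)/(πℏ).
n = (5.72/π) × √(2 × 0.5 × 2.71) = 2.997 → n = 3.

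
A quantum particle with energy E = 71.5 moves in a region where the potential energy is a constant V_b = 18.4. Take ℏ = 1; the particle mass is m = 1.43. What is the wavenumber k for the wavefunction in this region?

With E > V_b the solution is oscillatory, ψ ∝ e^{±ikx} with k = √(2m(E − V_b))/ℏ.
k = √(2 × 1.43 × 53.1) = 12.32.

k = 12.3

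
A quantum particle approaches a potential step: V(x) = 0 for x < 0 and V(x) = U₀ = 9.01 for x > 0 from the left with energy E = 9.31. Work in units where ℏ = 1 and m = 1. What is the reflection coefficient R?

R = 0.484

On each side the TISE gives plane waves with k = √(2m(E − V))/ℏ: k₁ = √(2·1·9.31) = 4.315, k₂ = √(2·1·0.3) = 0.7746.
Matching ψ and ψ′ at x = 0 gives r = (k₁ − k₂)/(k₁ + k₂), so R = r² = 0.4839 and T = 1 − R = 0.5161.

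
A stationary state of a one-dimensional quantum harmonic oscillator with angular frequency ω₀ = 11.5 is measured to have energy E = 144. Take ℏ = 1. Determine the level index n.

n = 12

E_n = ℏω₀(n + ½) ⇒ n = E/(ℏω₀) − ½ = 144/11.5 − 0.5 = 12.022 → n = 12.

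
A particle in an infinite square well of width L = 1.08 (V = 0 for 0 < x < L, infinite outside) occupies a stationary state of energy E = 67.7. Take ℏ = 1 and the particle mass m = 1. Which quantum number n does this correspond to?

For an infinite well E_n = n²π²ℏ²/(2mL²), so n = (L/πℏ)√(2mE).
n = (1.08/π) × √(2 × 1 × 67.7) = 4.000 → n = 4.

n = 4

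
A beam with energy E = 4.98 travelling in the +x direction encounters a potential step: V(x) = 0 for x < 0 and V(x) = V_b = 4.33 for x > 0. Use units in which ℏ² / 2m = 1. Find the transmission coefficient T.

T = 0.780

The wavenumbers are k₁ = √(2mE)/ℏ = 2.232 on the left and k₂ = √(2m(E − V_b))/ℏ = 0.8062 on the right.
Matching ψ and ψ′ at x = 0 gives r = (k₁ − k₂)/(k₁ + k₂), so R = r² = 0.2202 and T = 1 − R = 0.7798.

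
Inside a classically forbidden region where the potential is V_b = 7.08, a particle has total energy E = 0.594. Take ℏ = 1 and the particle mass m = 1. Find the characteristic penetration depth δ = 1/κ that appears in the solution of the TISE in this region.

Since E < V_b the TISE in this region is ψ'' = κ²ψ with κ = √(2m(V_b − E))/ℏ.
κ = √(2 × 1 × 6.486) = 3.602. The penetration depth is δ = 1/κ = 0.278.

δ = 0.278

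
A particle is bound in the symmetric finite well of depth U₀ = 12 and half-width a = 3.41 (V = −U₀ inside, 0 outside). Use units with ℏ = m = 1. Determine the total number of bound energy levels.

N = 11

Define the well-strength parameter z₀ = (a/ℏ)√(2mU₀) = 3.41 × √(2·1·12) = 16.71.
The even/odd transcendental equations gain one root per π/2 in z₀, giving N = 1 + ⌊2z₀/π⌋ = 1 + ⌊10.64⌋ = 11.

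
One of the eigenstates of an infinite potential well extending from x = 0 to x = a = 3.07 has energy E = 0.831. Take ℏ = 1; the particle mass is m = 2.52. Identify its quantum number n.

n = 2

From E_n = n²π²ℏ²/(2ma²) invert to n = √(2ma²E)/(πℏ).
n = (3.07/π) × √(2 × 2.52 × 0.831) = 2.000 → n = 2.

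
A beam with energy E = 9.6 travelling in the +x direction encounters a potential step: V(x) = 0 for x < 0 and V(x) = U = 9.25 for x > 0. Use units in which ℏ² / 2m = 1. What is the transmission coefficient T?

The wavenumbers are k₁ = √(2mE)/ℏ = 3.098 on the left and k₂ = √(2m(E − U))/ℏ = 0.5916 on the right.
Matching ψ and ψ′ at x = 0 gives r = (k₁ − k₂)/(k₁ + k₂), so R = r² = 0.4615 and T = 1 − R = 0.5385.

T = 0.538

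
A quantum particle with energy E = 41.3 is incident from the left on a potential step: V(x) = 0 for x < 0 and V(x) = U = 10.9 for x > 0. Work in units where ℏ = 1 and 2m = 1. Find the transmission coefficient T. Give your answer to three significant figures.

On each side the TISE gives plane waves with k = √(2m(E − V))/ℏ: k₁ = √(2·½·41.3) = 6.427, k₂ = √(2·½·30.4) = 5.514.
Continuity of ψ and ψ′ at the step yields the reflection amplitude r = (k₁ − k₂)/(k₁ + k₂) = 0.07646; thus R = |r|² = 0.005845, T = 0.9942.

T = 0.994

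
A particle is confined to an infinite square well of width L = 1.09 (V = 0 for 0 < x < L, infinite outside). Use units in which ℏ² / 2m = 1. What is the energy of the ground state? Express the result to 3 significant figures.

Requiring ψ(0) = ψ(L) = 0 quantises k = nπ/L, hence E_n = ℏ²k²/2m = n²π²ℏ²/(2mL²).
E_1 = 1² × π² / (2 × 0.5 × 1.09²) = 8.307.

E = 8.31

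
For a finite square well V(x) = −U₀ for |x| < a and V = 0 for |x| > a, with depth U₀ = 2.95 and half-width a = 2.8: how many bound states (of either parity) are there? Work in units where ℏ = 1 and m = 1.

N = 5

Define the well-strength parameter z₀ = (a/ℏ)√(2mU₀) = 2.8 × √(2·1·2.95) = 6.801.
The even/odd transcendental equations gain one root per π/2 in z₀, giving N = 1 + ⌊2z₀/π⌋ = 1 + ⌊4.330⌋ = 5.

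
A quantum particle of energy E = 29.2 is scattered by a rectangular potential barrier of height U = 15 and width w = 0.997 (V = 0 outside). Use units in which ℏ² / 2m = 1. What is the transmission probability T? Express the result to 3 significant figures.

T = 0.957

E > U: inside the barrier k₂ = √(2m(E − U))/ℏ = 3.768, k₂w = 3.757.
T = [1 + U² sin²(k₂w) / (4E(E − U))]⁻¹ = 1/1.045 = 0.957.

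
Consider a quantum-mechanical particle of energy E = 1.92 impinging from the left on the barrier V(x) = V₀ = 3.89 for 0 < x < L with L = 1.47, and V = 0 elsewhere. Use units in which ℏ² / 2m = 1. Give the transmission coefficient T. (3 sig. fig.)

Since E < V₀ the interior solution is evanescent with decay constant κ = √(2m(V₀ − E))/ℏ = 1.404.
κL = 2.063, sinh(κL) = 3.872.
The exact tunnelling result is T⁻¹ = 1 + V₀² sinh²(κL) / [4E(V₀ − E)] = 16.00, so T = 0.0625.

T = 0.0625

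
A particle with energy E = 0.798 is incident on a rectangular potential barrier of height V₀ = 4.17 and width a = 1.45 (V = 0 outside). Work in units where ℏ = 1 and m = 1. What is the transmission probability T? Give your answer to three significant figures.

T = 0.00133

E < V₀: inside the barrier ψ ∝ e^{±κx} with κ = √(2m(V₀ − E))/ℏ = 2.597.
κa = 3.766, sinh(κa) = 21.58.
Matching ψ, ψ′ at both faces gives T = [1 + V₀² sinh²(κa) / (4E(V₀ − E))]⁻¹ = 1/753.5 = 0.00133.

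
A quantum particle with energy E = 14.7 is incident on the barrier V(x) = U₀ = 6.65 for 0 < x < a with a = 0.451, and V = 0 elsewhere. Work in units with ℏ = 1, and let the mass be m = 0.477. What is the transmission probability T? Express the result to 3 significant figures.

Above the barrier the interior wavenumber is k₂ = √(2m(E − U₀))/ℏ = 2.771, giving phase k₂a = 1.250.
T = [1 + U₀² sin²(k₂a) / (4E(E − U₀))]⁻¹ = 1/1.084 = 0.922.

T = 0.922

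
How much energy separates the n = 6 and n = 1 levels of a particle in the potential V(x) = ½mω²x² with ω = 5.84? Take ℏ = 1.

ΔE = 29.2

E_n = ℏω(n + ½), so ΔE = (6 − 1) ℏω = 5 × 5.84 = 29.20.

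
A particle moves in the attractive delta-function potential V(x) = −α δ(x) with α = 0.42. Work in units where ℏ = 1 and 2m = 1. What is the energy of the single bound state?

The bound state is ψ(x) = √κ e^{−κ|x|}. The derivative jump ψ'(0⁺) − ψ'(0⁻) = −(2mα/ℏ²)ψ(0) fixes κ = mα/ℏ² = 0.2100.
Then E = −ℏ²κ²/(2m) = −mα²/(2ℏ²) = -0.04410.

E = -0.0441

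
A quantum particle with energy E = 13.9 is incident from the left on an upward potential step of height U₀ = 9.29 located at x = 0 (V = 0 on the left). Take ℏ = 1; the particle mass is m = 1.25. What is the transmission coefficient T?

T = 0.928

The wavenumbers are k₁ = √(2mE)/ℏ = 5.895 on the left and k₂ = √(2m(E − U₀))/ℏ = 3.395 on the right.
Matching ψ and ψ′ at x = 0 gives r = (k₁ − k₂)/(k₁ + k₂), so R = r² = 0.07243 and T = 1 − R = 0.9276.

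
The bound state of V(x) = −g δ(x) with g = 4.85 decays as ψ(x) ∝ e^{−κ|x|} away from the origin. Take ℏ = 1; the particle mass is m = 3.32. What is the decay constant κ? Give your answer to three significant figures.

Integrate −(ℏ²/2m)ψ'' − gδ(x)ψ = Eψ from −ε to +ε: the ψ'' term gives ψ'(0⁺) − ψ'(0⁻) and the δ term gives −(2mg/ℏ²)ψ(0).
With ψ ∝ e^{−κ|x|} this yields −2κ = −2mg/ℏ², so κ = mg/ℏ² = 16.10.

κ = 16.1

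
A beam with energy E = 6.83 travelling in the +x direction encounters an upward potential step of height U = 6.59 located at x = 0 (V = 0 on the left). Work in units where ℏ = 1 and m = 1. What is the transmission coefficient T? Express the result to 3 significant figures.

T = 0.532

On each side the TISE gives plane waves with k = √(2m(E − V))/ℏ: k₁ = √(2·1·6.83) = 3.696, k₂ = √(2·1·0.24) = 0.6928.
Matching ψ and ψ′ at x = 0 gives r = (k₁ − k₂)/(k₁ + k₂), so R = r² = 0.4682 and T = 1 − R = 0.5318.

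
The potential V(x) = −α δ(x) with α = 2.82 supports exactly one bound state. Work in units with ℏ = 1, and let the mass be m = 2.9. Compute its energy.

E = -11.5

For x ≠ 0 the bound state is ψ ∝ e^{−κ|x|}; integrating the TISE across the delta gives the cusp condition 2κ = 2mα/ℏ², so κ = 8.178.
Then E = −ℏ²κ²/(2m) = −mα²/(2ℏ²) = -11.53.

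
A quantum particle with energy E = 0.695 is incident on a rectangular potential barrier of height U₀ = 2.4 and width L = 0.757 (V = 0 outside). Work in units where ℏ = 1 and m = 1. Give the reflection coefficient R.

Since E < U₀ the interior solution is evanescent with decay constant κ = √(2m(U₀ − E))/ℏ = 1.847.
κL = 1.398, sinh(κL) = 1.900.
The exact tunnelling result is T⁻¹ = 1 + U₀² sinh²(κL) / [4E(U₀ − E)] = 5.386, so T = 0.186.
R = 1 − T = 0.814.

R = 0.814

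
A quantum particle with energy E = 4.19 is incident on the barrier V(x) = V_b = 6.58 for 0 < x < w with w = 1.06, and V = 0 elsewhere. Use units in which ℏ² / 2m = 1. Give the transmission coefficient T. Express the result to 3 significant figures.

E < V_b: inside the barrier ψ ∝ e^{±κx} with κ = √(2m(V_b − E))/ℏ = 1.546.
κw = 1.639, sinh(κw) = 2.477.
The exact tunnelling result is T⁻¹ = 1 + V_b² sinh²(κw) / [4E(V_b − E)] = 7.633, so T = 0.131.

T = 0.131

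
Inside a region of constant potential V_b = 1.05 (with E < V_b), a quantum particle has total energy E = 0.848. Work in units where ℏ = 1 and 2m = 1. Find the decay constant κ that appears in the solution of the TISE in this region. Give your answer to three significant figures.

κ = 0.449

Since E < V_b the TISE in this region is ψ'' = κ²ψ with κ = √(2m(V_b − E))/ℏ.
κ = √(2 × 0.5 × 0.202) = 0.4494.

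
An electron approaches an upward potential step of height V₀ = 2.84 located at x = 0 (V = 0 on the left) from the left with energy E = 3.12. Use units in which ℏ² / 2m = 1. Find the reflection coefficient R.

R = 0.290

On each side the TISE gives plane waves with k = √(2m(E − V))/ℏ: k₁ = √(2·½·3.12) = 1.766, k₂ = √(2·½·0.28) = 0.5292.
Matching ψ and ψ′ at x = 0 gives r = (k₁ − k₂)/(k₁ + k₂), so R = r² = 0.2905 and T = 1 − R = 0.7095.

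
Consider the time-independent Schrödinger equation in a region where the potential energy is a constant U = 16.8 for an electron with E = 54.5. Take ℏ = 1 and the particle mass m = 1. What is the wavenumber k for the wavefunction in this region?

With E > U the solution is oscillatory, ψ ∝ e^{±ikx} with k = √(2m(E − U))/ℏ.
k = √(2 × 1 × 37.7) = 8.683.

k = 8.68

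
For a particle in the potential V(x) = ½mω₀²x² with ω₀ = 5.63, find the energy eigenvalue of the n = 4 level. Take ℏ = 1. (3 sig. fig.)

E = 25.3

Using E_n = (n + ½)ℏω₀: E_4 = 4.5 × 5.63 = 25.34.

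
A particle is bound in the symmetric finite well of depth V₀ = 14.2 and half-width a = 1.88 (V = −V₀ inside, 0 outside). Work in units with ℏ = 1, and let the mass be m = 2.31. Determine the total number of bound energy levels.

Define the well-strength parameter z₀ = (a/ℏ)√(2mV₀) = 1.88 × √(2·2.31·14.2) = 15.23.
A new bound state (alternating even/odd) appears each time z₀ passes a multiple of π/2, so N = ⌊2z₀/π⌋ + 1 = ⌊9.694⌋ + 1 = 10.

N = 10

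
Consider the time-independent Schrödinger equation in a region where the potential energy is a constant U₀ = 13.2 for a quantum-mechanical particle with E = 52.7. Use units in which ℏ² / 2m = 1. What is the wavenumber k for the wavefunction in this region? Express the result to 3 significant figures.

With E > U₀ the solution is oscillatory, ψ ∝ e^{±ikx} with k = √(2m(E − U₀))/ℏ.
k = √(2 × 0.5 × 39.5) = 6.285.

k = 6.28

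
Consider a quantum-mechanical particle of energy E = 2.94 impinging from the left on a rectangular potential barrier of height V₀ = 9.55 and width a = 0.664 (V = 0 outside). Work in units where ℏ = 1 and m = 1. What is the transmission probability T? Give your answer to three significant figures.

T = 0.0270

Since E < V₀ the interior solution is evanescent with decay constant κ = √(2m(V₀ − E))/ℏ = 3.636.
κa = 2.414, sinh(κa) = 5.546.
The exact tunnelling result is T⁻¹ = 1 + V₀² sinh²(κa) / [4E(V₀ − E)] = 37.09, so T = 0.0270.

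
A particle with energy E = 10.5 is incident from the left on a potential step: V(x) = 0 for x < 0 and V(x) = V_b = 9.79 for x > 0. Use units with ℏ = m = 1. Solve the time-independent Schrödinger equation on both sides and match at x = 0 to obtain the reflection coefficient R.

R = 0.345

On each side the TISE gives plane waves with k = √(2m(E − V))/ℏ: k₁ = √(2·1·10.5) = 4.583, k₂ = √(2·1·0.71) = 1.192.
Continuity of ψ and ψ′ at the step yields the reflection amplitude r = (k₁ − k₂)/(k₁ + k₂) = 0.5873; thus R = |r|² = 0.3449, T = 0.6551.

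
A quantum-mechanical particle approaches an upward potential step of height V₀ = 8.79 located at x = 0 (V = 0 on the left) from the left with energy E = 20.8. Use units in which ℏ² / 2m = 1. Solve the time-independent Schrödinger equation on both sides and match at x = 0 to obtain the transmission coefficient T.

The wavenumbers are k₁ = √(2mE)/ℏ = 4.561 on the left and k₂ = √(2m(E − V₀))/ℏ = 3.466 on the right.
Matching ψ and ψ′ at x = 0 gives r = (k₁ − k₂)/(k₁ + k₂), so R = r² = 0.01862 and T = 1 − R = 0.9814.

T = 0.981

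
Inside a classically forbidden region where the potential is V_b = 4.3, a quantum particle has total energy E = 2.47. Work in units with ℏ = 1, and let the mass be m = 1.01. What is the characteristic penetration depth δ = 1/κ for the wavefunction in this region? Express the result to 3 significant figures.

δ = 0.520

Since E < V_b the TISE in this region is ψ'' = κ²ψ with κ = √(2m(V_b − E))/ℏ.
κ = √(2 × 1.01 × 1.83) = 1.923. The penetration depth is δ = 1/κ = 0.520.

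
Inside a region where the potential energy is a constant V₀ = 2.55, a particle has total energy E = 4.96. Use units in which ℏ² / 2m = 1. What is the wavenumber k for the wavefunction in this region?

With E > V₀ the solution is oscillatory, ψ ∝ e^{±ikx} with k = √(2m(E − V₀))/ℏ.
k = √(2 × 0.5 × 2.41) = 1.552.

k = 1.55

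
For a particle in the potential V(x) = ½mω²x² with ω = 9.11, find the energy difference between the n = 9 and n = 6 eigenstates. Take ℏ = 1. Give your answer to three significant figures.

ΔE = 27.3

E_n = ℏω(n + ½), so ΔE = (9 − 6) ℏω = 3 × 9.11 = 27.33.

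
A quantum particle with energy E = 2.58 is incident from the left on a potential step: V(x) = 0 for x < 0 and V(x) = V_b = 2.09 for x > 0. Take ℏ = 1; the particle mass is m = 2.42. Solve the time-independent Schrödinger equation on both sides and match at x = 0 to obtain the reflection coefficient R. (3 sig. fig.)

R = 0.154

On each side the TISE gives plane waves with k = √(2m(E − V))/ℏ: k₁ = √(2·2.42·2.58) = 3.534, k₂ = √(2·2.42·0.49) = 1.540.
Matching ψ and ψ′ at x = 0 gives r = (k₁ − k₂)/(k₁ + k₂), so R = r² = 0.1544 and T = 1 − R = 0.8456.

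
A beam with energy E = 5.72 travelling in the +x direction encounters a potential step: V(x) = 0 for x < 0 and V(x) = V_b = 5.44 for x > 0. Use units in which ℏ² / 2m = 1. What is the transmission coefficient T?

T = 0.593

On each side the TISE gives plane waves with k = √(2m(E − V))/ℏ: k₁ = √(2·½·5.72) = 2.392, k₂ = √(2·½·0.28) = 0.5292.
Matching ψ and ψ′ at x = 0 gives r = (k₁ − k₂)/(k₁ + k₂), so R = r² = 0.4066 and T = 1 − R = 0.5934.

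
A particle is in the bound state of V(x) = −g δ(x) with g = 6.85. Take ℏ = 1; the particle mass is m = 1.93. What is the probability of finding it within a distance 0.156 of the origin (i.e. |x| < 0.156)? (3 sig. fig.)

P = 0.984

The normalised bound state is ψ = √κ e^{−κ|x|} with κ = mg/ℏ² = 13.22.
P(|x| < d) = ∫_{−d}^{d} κ e^{−2κ|x|} dx = 1 − e^{−2κd} = 1 − e^{−4.125} = 0.9838.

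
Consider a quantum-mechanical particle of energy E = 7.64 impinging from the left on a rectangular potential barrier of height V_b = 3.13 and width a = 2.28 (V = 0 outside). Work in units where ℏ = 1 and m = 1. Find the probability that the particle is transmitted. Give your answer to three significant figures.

E > V_b: inside the barrier k₂ = √(2m(E − V_b))/ℏ = 3.003, k₂a = 6.848.
T = [1 + V_b² sin²(k₂a) / (4E(E − V_b))]⁻¹ = 1/1.020 = 0.980.

T = 0.980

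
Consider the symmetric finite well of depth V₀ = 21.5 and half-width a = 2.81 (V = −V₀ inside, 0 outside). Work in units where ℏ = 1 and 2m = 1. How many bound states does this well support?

Define the well-strength parameter z₀ = (a/ℏ)√(2mV₀) = 2.81 × √(2·0.5·21.5) = 13.03.
A new bound state (alternating even/odd) appears each time z₀ passes a multiple of π/2, so N = ⌊2z₀/π⌋ + 1 = ⌊8.295⌋ + 1 = 9.

N = 9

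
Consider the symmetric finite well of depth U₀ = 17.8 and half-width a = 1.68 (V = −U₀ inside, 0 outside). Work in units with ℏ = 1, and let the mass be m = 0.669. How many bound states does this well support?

N = 6

The dimensionless depth is z₀ = a√(2mU₀)/ℏ = 1.68 × √(23.82) = 8.199.
The even/odd transcendental equations gain one root per π/2 in z₀, giving N = 1 + ⌊2z₀/π⌋ = 1 + ⌊5.219⌋ = 6.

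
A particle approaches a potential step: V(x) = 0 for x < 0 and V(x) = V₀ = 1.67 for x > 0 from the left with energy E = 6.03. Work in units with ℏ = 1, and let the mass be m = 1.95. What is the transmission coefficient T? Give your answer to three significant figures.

T = 0.993

On each side the TISE gives plane waves with k = √(2m(E − V))/ℏ: k₁ = √(2·1.95·6.03) = 4.849, k₂ = √(2·1.95·4.36) = 4.124.
Matching ψ and ψ′ at x = 0 gives r = (k₁ − k₂)/(k₁ + k₂), so R = r² = 0.006543 and T = 1 − R = 0.9935.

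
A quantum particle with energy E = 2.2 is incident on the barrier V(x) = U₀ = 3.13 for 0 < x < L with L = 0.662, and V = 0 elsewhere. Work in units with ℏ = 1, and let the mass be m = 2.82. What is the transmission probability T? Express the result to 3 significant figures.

E < U₀: inside the barrier ψ ∝ e^{±κx} with κ = √(2m(U₀ − E))/ℏ = 2.290.
κL = 1.516, sinh(κL) = 2.168.
Matching ψ, ψ′ at both faces gives T = [1 + U₀² sinh²(κL) / (4E(U₀ − E))]⁻¹ = 1/6.624 = 0.151.

T = 0.151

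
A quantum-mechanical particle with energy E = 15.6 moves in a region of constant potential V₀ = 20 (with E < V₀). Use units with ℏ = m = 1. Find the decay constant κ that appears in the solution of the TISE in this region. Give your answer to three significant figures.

Since E < V₀ the TISE in this region is ψ'' = κ²ψ with κ = √(2m(V₀ − E))/ℏ.
κ = √(2 × 1 × 4.4) = 2.966.

κ = 2.97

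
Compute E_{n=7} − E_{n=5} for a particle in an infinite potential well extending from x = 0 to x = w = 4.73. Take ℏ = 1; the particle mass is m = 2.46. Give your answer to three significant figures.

E_n = n²π²ℏ²/(2mw²), so ΔE = (7² − 5²) π²ℏ²/(2mw²).
ΔE = 24 × π² / (2 × 2.46 × 4.73²) = 2.152.

ΔE = 2.15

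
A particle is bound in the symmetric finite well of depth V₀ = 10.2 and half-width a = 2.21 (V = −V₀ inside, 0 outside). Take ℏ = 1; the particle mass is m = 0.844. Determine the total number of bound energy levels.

Define the well-strength parameter z₀ = (a/ℏ)√(2mV₀) = 2.21 × √(2·0.844·10.2) = 9.170.
The even/odd transcendental equations gain one root per π/2 in z₀, giving N = 1 + ⌊2z₀/π⌋ = 1 + ⌊5.838⌋ = 6.

N = 6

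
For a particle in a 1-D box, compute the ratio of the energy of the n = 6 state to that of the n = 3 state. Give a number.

E_n = n²π²ℏ²/(2mL²) so the ratio is n₂²/n₁² = 36/9 = 4.

4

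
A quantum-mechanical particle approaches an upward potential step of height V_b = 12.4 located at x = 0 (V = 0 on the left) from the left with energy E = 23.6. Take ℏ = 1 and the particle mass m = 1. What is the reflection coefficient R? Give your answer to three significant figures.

R = 0.0339

The wavenumbers are k₁ = √(2mE)/ℏ = 6.870 on the left and k₂ = √(2m(E − V_b))/ℏ = 4.733 on the right.
Continuity of ψ and ψ′ at the step yields the reflection amplitude r = (k₁ − k₂)/(k₁ + k₂) = 0.1842; thus R = |r|² = 0.03393, T = 0.9661.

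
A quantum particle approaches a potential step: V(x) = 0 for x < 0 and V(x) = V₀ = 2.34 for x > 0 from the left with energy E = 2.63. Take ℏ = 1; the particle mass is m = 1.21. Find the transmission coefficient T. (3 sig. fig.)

The wavenumbers are k₁ = √(2mE)/ℏ = 2.523 on the left and k₂ = √(2m(E − V₀))/ℏ = 0.8377 on the right.
Continuity of ψ and ψ′ at the step yields the reflection amplitude r = (k₁ − k₂)/(k₁ + k₂) = 0.5014; thus R = |r|² = 0.2514, T = 0.7486.

T = 0.749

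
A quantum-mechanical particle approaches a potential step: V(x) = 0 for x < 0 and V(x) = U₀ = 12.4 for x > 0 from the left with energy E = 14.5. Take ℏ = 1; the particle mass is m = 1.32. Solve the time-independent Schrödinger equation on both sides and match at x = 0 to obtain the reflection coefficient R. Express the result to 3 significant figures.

R = 0.201

On each side the TISE gives plane waves with k = √(2m(E − V))/ℏ: k₁ = √(2·1.32·14.5) = 6.187, k₂ = √(2·1.32·2.1) = 2.355.
Continuity of ψ and ψ′ at the step yields the reflection amplitude r = (k₁ − k₂)/(k₁ + k₂) = 0.4487; thus R = |r|² = 0.2013, T = 0.7987.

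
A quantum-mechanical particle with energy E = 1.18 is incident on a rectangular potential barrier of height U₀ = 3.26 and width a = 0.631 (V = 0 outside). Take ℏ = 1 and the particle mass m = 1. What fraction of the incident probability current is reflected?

R = 0.752

Since E < U₀ the interior solution is evanescent with decay constant κ = √(2m(U₀ − E))/ℏ = 2.040.
κa = 1.287, sinh(κa) = 1.673.
The exact tunnelling result is T⁻¹ = 1 + U₀² sinh²(κa) / [4E(U₀ − E)] = 4.029, so T = 0.248.
R = 1 − T = 0.752.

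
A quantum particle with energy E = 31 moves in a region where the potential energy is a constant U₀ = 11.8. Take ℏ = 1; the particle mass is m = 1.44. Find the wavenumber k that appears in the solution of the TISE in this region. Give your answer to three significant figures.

k = 7.44

With E > U₀ the solution is oscillatory, ψ ∝ e^{±ikx} with k = √(2m(E − U₀))/ℏ.
k = √(2 × 1.44 × 19.2) = 7.436.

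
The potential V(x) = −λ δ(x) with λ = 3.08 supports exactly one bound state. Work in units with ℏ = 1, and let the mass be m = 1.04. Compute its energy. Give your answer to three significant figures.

For x ≠ 0 the bound state is ψ ∝ e^{−κ|x|}; integrating the TISE across the delta gives the cusp condition 2κ = 2mλ/ℏ², so κ = 3.203.
Then E = −ℏ²κ²/(2m) = −mλ²/(2ℏ²) = -4.933.

E = -4.93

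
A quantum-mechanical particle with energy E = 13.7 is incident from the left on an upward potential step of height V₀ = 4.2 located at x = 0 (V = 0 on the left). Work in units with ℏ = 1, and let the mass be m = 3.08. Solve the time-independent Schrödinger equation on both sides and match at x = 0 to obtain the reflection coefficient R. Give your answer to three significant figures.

R = 0.00833

On each side the TISE gives plane waves with k = √(2m(E − V))/ℏ: k₁ = √(2·3.08·13.7) = 9.187, k₂ = √(2·3.08·9.5) = 7.650.
Matching ψ and ψ′ at x = 0 gives r = (k₁ − k₂)/(k₁ + k₂), so R = r² = 0.008330 and T = 1 − R = 0.9917.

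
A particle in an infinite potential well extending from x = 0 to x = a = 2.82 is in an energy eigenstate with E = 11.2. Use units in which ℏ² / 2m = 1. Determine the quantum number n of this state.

n = 3

From E_n = n²π²ℏ²/(2ma²) invert to n = √(2ma²E)/(πℏ).
n = (2.82/π) × √(2 × 0.5 × 11.2) = 3.004 → n = 3.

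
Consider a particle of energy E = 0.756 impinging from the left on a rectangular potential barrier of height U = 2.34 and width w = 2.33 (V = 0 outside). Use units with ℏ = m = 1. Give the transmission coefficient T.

Since E < U the interior solution is evanescent with decay constant κ = √(2m(U − E))/ℏ = 1.780.
κw = 4.147, sinh(κw) = 31.62.
The exact tunnelling result is T⁻¹ = 1 + U² sinh²(κw) / [4E(U − E)] = 1144, so T = 0.000874.

T = 0.000874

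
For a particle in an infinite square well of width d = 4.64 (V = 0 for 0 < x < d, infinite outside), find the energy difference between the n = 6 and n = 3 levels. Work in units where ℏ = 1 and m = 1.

ΔE = 6.19

E_n = n²π²ℏ²/(2md²), so ΔE = (6² − 3²) π²ℏ²/(2md²).
ΔE = 27 × π² / (2 × 1 × 4.64²) = 6.189.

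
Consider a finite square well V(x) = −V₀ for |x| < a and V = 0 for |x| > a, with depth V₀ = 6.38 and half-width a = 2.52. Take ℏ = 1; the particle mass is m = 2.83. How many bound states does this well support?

N = 10

Define the well-strength parameter z₀ = (a/ℏ)√(2mV₀) = 2.52 × √(2·2.83·6.38) = 15.14.
The even/odd transcendental equations gain one root per π/2 in z₀, giving N = 1 + ⌊2z₀/π⌋ = 1 + ⌊9.640⌋ = 10.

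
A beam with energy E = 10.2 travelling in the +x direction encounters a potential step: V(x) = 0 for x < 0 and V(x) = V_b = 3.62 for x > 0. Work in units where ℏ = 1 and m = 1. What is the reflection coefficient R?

On each side the TISE gives plane waves with k = √(2m(E − V))/ℏ: k₁ = √(2·1·10.2) = 4.517, k₂ = √(2·1·6.58) = 3.628.
Continuity of ψ and ψ′ at the step yields the reflection amplitude r = (k₁ − k₂)/(k₁ + k₂) = 0.1092; thus R = |r|² = 0.01191, T = 0.9881.

R = 0.0119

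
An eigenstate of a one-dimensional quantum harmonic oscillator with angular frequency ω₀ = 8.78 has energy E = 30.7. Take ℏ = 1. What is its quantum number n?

E_n = ℏω₀(n + ½) ⇒ n = E/(ℏω₀) − ½ = 30.7/8.78 − 0.5 = 2.997 → n = 3.

n = 3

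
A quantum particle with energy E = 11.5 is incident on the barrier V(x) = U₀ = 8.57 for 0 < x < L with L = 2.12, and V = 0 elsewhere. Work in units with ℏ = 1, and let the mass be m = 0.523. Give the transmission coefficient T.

E > U₀: inside the barrier k₂ = √(2m(E − U₀))/ℏ = 1.751, k₂L = 3.711.
T = [1 + U₀² sin²(k₂L) / (4E(E − U₀))]⁻¹ = 1/1.159 = 0.863.

T = 0.863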